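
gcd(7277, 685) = 1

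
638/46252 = 319/23126 = 0.01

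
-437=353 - 790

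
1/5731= 1/5731 = 0.00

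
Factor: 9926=2^1*7^1*709^1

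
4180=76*55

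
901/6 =901/6 = 150.17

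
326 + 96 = 422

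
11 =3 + 8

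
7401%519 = 135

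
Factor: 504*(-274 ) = -138096 = - 2^4*3^2*7^1*137^1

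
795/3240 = 53/216=   0.25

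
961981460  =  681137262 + 280844198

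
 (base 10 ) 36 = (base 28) 18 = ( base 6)100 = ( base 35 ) 11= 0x24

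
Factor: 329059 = 329059^1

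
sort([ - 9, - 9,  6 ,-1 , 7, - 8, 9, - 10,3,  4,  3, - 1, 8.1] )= [-10 , - 9,  -  9 , - 8,-1,- 1,3,3, 4,6, 7,8.1, 9 ] 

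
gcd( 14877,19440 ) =27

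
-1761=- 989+-772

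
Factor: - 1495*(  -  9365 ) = 5^2 *13^1*23^1*1873^1= 14000675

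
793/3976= 793/3976  =  0.20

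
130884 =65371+65513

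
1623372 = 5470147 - 3846775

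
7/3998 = 7/3998 = 0.00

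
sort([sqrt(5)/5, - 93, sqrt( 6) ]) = [ - 93, sqrt( 5) /5, sqrt( 6 )] 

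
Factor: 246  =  2^1 *3^1* 41^1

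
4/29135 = 4/29135 = 0.00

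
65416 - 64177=1239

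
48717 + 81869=130586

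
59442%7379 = 410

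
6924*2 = 13848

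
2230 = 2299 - 69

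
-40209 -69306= - 109515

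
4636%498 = 154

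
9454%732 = 670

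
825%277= 271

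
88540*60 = 5312400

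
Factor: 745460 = 2^2*5^1*37273^1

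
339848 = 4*84962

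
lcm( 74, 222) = 222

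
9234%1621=1129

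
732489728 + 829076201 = 1561565929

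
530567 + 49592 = 580159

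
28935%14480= 14455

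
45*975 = 43875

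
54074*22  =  1189628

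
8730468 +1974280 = 10704748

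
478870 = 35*13682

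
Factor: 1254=2^1 * 3^1 * 11^1 * 19^1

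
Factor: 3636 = 2^2 * 3^2*  101^1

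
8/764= 2/191 = 0.01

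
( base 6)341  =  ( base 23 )5i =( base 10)133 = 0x85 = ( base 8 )205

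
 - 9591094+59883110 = 50292016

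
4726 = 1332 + 3394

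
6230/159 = 39 + 29/159 = 39.18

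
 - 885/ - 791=885/791 = 1.12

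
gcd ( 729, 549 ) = 9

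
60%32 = 28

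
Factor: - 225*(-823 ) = 185175 = 3^2*5^2*823^1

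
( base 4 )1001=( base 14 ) 49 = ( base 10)65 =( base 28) 29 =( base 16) 41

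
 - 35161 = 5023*( - 7 ) 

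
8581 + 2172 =10753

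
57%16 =9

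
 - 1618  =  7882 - 9500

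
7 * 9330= 65310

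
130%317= 130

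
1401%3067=1401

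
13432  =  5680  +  7752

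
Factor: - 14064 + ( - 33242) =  - 2^1*7^1 * 31^1*109^1 = -  47306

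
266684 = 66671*4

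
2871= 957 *3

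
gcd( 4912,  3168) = 16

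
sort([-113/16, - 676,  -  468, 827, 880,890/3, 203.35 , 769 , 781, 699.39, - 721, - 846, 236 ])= [ - 846, - 721,- 676, - 468, - 113/16,203.35, 236,890/3,699.39, 769, 781 , 827, 880]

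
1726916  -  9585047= - 7858131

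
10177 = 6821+3356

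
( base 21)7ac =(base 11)2539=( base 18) a3f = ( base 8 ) 6355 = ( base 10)3309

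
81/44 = 1+37/44 = 1.84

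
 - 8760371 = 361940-9122311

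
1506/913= 1506/913  =  1.65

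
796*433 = 344668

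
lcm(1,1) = 1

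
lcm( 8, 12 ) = 24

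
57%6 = 3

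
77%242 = 77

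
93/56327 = 3/1817 =0.00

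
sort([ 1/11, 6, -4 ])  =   [ -4,1/11,6] 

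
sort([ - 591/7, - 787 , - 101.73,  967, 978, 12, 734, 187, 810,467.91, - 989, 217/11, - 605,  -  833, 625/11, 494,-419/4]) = [ - 989, - 833, - 787, - 605,-419/4, - 101.73, - 591/7, 12, 217/11,625/11, 187, 467.91,494, 734,810,967,978 ]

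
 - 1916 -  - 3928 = 2012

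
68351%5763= 4958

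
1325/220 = 6 + 1/44 = 6.02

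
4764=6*794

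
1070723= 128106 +942617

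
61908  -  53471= 8437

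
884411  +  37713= 922124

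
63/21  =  3 = 3.00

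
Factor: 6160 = 2^4*5^1*7^1*11^1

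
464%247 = 217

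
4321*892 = 3854332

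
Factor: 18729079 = 19^1 * 985741^1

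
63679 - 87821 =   -  24142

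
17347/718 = 17347/718 =24.16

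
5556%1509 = 1029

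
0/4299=0 = 0.00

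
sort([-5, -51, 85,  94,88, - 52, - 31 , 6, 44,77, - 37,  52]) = [ - 52,-51, - 37,  -  31, - 5, 6  ,  44, 52, 77 , 85, 88, 94] 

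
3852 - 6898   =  - 3046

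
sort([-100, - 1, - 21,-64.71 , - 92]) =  [ - 100, - 92,-64.71, - 21, - 1] 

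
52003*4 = 208012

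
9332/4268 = 2 + 199/1067 = 2.19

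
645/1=645 = 645.00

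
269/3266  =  269/3266  =  0.08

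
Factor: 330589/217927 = 7^1*83^1 * 383^( - 1) = 581/383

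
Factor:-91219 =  - 19^1 * 4801^1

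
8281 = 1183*7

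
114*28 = 3192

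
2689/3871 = 2689/3871 =0.69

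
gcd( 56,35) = 7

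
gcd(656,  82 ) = 82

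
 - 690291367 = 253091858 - 943383225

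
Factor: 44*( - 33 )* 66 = -95832 = - 2^3*3^2*11^3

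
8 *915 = 7320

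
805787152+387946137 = 1193733289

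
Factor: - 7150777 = -1367^1*5231^1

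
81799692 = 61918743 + 19880949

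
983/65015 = 983/65015=   0.02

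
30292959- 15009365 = 15283594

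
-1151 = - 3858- - 2707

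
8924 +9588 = 18512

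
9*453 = 4077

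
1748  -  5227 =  - 3479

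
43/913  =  43/913 = 0.05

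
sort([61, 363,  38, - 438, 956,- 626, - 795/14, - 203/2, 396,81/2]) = [  -  626,-438, -203/2,  -  795/14, 38,81/2, 61, 363 , 396, 956]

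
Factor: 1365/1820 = 3/4 = 2^(-2 )*3^1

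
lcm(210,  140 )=420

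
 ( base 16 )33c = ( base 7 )2262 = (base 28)11G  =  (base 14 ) 432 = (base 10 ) 828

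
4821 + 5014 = 9835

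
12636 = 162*78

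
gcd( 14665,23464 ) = 2933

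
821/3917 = 821/3917 = 0.21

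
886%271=73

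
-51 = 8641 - 8692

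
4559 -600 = 3959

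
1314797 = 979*1343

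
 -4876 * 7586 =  - 36989336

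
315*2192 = 690480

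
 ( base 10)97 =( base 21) 4D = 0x61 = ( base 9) 117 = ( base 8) 141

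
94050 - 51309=42741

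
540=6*90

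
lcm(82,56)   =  2296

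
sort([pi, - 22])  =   [ - 22 , pi ]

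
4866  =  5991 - 1125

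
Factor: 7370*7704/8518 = 2^3*3^2 * 5^1*11^1 * 67^1 *107^1*4259^( - 1) =28389240/4259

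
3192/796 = 4 + 2/199=4.01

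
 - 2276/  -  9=252 + 8/9 = 252.89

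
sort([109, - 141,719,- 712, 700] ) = [ - 712 ,-141, 109,700, 719]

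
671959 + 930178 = 1602137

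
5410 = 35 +5375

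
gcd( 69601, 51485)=7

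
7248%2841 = 1566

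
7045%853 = 221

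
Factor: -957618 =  - 2^1 * 3^2*53201^1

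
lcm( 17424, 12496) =1237104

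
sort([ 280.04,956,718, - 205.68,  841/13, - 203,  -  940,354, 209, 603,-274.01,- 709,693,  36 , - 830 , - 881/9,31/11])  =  [ - 940,  -  830 , - 709, - 274.01, - 205.68, - 203,- 881/9,31/11,36 , 841/13,209,280.04, 354, 603, 693, 718, 956] 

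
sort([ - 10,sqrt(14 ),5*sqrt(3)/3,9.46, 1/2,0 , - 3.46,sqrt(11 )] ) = [ - 10, - 3.46, 0, 1/2,5*sqrt (3)/3,sqrt (11 ), sqrt (14),9.46]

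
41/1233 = 41/1233 = 0.03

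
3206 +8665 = 11871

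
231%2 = 1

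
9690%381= 165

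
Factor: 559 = 13^1 * 43^1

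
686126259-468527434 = 217598825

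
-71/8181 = - 71/8181 = - 0.01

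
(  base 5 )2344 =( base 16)15D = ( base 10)349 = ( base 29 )C1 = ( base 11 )298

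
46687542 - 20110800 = 26576742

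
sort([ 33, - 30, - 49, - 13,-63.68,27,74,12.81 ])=[ - 63.68, - 49, - 30, -13,12.81,27 , 33,  74]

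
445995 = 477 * 935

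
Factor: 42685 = 5^1*8537^1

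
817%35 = 12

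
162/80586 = 9/4477 = 0.00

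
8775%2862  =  189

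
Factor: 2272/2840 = 4/5  =  2^2*5^( - 1)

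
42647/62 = 687 + 53/62= 687.85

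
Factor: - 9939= - 3^1*3313^1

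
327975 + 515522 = 843497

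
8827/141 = 62 + 85/141 = 62.60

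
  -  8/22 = -1 + 7/11 =-0.36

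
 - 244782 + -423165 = - 667947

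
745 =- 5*( - 149)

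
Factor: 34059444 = 2^2*3^1*2838287^1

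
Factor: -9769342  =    -  2^1*11^1*23^1*43^1 * 449^1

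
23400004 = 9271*2524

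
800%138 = 110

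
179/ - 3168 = -179/3168 = - 0.06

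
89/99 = 89/99 = 0.90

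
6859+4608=11467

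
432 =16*27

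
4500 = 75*60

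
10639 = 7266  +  3373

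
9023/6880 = 1+ 2143/6880 = 1.31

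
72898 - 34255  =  38643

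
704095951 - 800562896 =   -  96466945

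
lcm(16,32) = 32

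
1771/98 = 253/14 = 18.07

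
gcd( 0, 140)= 140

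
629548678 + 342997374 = 972546052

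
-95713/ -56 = 95713/56 = 1709.16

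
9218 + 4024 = 13242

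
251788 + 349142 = 600930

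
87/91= 87/91 = 0.96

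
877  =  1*877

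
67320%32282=2756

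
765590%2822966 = 765590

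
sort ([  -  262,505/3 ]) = [- 262  ,  505/3 ] 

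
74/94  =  37/47 = 0.79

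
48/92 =12/23 =0.52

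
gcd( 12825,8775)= 675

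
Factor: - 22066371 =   -  3^3 * 817273^1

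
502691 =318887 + 183804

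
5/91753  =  5/91753 = 0.00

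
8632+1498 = 10130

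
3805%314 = 37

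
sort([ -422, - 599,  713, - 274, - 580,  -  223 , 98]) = [ - 599,-580, - 422, - 274,-223, 98,  713]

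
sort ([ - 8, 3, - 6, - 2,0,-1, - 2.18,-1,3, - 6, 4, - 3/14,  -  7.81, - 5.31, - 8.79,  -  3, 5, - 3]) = [ - 8.79, - 8,  -  7.81,-6, - 6, - 5.31,  -  3, - 3, -2.18, - 2, - 1, - 1,-3/14 , 0, 3, 3, 4, 5]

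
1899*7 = 13293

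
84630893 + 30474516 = 115105409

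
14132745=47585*297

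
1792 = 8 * 224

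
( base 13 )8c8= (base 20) 3FG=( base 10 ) 1516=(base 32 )1FC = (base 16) 5EC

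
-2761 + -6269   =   - 9030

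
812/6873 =28/237 = 0.12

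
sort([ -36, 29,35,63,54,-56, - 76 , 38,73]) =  [-76, - 56, - 36,29,35, 38, 54,63, 73]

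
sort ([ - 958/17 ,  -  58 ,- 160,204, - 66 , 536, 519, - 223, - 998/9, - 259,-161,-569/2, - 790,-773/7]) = [ - 790, -569/2, - 259,-223, - 161, - 160, -998/9, - 773/7,-66,-58, - 958/17, 204,519, 536 ] 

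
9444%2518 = 1890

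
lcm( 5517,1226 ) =11034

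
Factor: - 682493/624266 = - 2^( - 1)*7^1*23^( - 1)*41^( - 1 )*331^( - 1) * 97499^1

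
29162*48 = 1399776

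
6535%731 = 687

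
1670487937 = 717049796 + 953438141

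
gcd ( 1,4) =1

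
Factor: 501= 3^1*167^1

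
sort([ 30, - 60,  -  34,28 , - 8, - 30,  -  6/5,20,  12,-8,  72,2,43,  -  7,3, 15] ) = [-60, -34 ,-30, - 8, - 8,-7, - 6/5,2, 3, 12,15,  20,28 , 30,43, 72 ] 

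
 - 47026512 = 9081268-56107780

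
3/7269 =1/2423 = 0.00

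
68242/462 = 34121/231  =  147.71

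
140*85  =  11900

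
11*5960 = 65560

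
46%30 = 16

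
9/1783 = 9/1783 = 0.01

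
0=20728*0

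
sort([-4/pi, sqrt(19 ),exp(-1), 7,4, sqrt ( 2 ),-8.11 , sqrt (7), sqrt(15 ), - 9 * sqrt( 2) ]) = [-9*sqrt ( 2 ),-8.11,-4/pi, exp ( - 1),sqrt(2), sqrt(7),sqrt(15),4,sqrt(19),7 ]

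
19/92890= 19/92890 = 0.00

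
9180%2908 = 456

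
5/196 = 5/196 = 0.03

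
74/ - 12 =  - 7 + 5/6 = - 6.17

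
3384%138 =72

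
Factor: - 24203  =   - 24203^1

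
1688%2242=1688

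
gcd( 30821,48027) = 7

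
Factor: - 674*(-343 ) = 231182 =2^1*7^3* 337^1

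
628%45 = 43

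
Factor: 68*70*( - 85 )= - 404600 = - 2^3*5^2*7^1*17^2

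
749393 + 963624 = 1713017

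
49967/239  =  209+16/239 = 209.07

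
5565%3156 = 2409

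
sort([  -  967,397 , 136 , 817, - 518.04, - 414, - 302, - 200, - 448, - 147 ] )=[ - 967,  -  518.04, - 448,-414, - 302, - 200, - 147 , 136,397,817 ] 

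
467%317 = 150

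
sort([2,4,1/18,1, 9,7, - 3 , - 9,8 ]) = [-9,  -  3,1/18,1,2,4,7,8 , 9]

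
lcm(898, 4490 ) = 4490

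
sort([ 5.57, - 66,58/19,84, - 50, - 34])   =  [ - 66, - 50,-34, 58/19,5.57,84]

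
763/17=44 +15/17 = 44.88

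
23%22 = 1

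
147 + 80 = 227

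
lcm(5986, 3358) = 137678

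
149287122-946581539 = - 797294417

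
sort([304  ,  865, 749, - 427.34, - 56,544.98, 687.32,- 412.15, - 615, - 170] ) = [ - 615 , - 427.34 , - 412.15, - 170, - 56 , 304, 544.98, 687.32, 749, 865 ] 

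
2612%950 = 712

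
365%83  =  33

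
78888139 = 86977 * 907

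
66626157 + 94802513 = 161428670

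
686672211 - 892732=685779479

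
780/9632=195/2408 = 0.08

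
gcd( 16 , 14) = 2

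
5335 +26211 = 31546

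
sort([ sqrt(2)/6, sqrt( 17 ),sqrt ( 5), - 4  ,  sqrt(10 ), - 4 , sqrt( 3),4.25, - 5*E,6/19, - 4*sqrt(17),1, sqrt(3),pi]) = [ - 4*sqrt( 17), - 5*E, - 4, - 4, sqrt(2)/6,  6/19, 1, sqrt (3), sqrt(3), sqrt( 5),pi, sqrt(10), sqrt(17), 4.25 ] 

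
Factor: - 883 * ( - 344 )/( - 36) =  - 75938/9 = - 2^1*3^(-2 )*43^1*883^1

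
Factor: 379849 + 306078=685927  =  11^1*127^1*491^1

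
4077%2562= 1515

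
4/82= 2/41= 0.05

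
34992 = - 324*( - 108) 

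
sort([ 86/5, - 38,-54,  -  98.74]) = [ - 98.74, - 54, - 38, 86/5 ] 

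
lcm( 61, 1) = 61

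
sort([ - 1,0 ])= [ - 1,  0] 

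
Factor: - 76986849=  - 3^1 *1549^1*16567^1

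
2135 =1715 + 420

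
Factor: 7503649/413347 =11^(-1)*53^(-1 )*709^( - 1) * 7503649^1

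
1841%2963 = 1841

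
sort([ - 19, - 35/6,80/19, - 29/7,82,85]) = [ - 19, - 35/6 , - 29/7, 80/19, 82,85 ] 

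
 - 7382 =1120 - 8502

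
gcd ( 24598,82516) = 98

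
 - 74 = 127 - 201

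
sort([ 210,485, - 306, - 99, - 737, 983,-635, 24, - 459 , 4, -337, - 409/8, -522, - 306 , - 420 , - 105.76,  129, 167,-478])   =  [ - 737, - 635, - 522, - 478,-459, - 420, - 337, - 306, - 306,-105.76,-99, - 409/8, 4, 24, 129, 167, 210,485, 983]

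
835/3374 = 835/3374=0.25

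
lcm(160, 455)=14560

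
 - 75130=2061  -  77191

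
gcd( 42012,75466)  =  778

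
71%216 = 71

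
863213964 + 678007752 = 1541221716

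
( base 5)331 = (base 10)91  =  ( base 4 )1123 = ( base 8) 133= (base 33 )2p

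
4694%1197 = 1103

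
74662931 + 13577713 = 88240644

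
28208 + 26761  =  54969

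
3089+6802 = 9891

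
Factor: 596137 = 23^1*25919^1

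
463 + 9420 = 9883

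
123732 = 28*4419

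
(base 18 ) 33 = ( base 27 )23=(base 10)57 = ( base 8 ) 71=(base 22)2d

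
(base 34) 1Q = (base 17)39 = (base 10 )60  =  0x3C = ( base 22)2G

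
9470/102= 4735/51 = 92.84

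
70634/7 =70634/7 = 10090.57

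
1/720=1/720  =  0.00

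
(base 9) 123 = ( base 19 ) 57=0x66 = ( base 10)102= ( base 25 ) 42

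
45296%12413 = 8057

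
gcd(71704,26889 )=8963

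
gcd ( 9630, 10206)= 18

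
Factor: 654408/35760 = 2^ ( - 1) *3^1*5^( - 1)*61^1 = 183/10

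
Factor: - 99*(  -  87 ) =8613=   3^3*11^1 * 29^1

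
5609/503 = 5609/503 = 11.15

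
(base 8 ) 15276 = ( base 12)3B66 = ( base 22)e34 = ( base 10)6846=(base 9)10346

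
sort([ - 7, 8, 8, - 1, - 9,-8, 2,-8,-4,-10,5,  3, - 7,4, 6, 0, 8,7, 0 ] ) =[ - 10, - 9,-8, - 8, - 7 ,-7, - 4,-1,0, 0,2,3,4,  5, 6,  7 , 8, 8,8] 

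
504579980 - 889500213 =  - 384920233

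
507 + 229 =736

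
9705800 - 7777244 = 1928556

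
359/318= 1  +  41/318 =1.13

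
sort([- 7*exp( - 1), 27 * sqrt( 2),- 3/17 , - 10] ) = [ - 10, - 7 * exp( - 1), - 3/17,27*sqrt(2)]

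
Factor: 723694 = 2^1*59^1*6133^1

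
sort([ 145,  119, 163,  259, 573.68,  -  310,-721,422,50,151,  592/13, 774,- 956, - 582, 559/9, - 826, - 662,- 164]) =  [-956, - 826,-721, -662, - 582,  -  310 , -164,592/13, 50,559/9,119 , 145,151, 163,259, 422, 573.68,  774 ]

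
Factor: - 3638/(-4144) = 1819/2072= 2^( - 3)*7^(  -  1)*17^1*37^( - 1 )*107^1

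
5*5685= 28425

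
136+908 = 1044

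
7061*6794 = 47972434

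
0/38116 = 0 = 0.00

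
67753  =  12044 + 55709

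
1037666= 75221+962445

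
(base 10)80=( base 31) 2i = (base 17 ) 4C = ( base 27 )2Q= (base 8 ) 120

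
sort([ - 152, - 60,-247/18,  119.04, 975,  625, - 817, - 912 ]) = [ - 912, - 817, -152, - 60, - 247/18 , 119.04, 625, 975] 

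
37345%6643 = 4130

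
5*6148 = 30740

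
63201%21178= 20845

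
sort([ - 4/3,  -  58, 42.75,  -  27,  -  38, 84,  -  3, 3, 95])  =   [  -  58 ,- 38,-27,  -  3, - 4/3, 3,42.75,  84 , 95]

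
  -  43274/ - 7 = 6182 + 0/1 = 6182.00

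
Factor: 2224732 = 2^2*83^1*6701^1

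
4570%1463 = 181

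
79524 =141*564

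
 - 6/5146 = -1 + 2570/2573 = - 0.00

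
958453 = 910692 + 47761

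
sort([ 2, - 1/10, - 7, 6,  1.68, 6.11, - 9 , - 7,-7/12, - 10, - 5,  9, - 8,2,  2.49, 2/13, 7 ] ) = [ - 10,-9, - 8 , - 7, - 7,-5, - 7/12, - 1/10, 2/13, 1.68 , 2 , 2,2.49, 6,6.11,7 , 9 ]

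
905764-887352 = 18412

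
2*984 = 1968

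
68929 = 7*9847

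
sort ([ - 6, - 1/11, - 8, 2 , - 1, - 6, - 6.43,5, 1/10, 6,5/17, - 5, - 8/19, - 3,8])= [ - 8, - 6.43, - 6, - 6, - 5 , - 3,  -  1, - 8/19,-1/11,1/10, 5/17,  2, 5 , 6, 8 ] 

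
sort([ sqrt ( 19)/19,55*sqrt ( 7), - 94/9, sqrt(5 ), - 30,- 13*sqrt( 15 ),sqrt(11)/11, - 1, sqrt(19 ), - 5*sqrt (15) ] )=[-13*sqrt( 15 ),-30,  -  5 * sqrt( 15), - 94/9,-1,sqrt ( 19)/19, sqrt( 11 ) /11,sqrt (5),sqrt(19 ),  55 * sqrt ( 7)]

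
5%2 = 1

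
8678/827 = 8678/827 = 10.49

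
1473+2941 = 4414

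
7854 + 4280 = 12134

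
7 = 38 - 31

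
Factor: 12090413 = 53^1*157^1*1453^1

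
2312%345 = 242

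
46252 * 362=16743224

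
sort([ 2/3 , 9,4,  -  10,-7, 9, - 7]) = [  -  10, - 7, - 7,2/3 , 4,  9, 9]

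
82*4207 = 344974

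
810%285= 240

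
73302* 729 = 53437158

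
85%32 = 21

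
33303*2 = 66606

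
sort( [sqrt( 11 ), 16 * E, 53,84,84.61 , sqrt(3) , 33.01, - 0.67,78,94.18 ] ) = [ - 0.67,sqrt(3 ),sqrt( 11 ),33.01,16*E,53, 78, 84, 84.61,94.18 ]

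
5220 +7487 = 12707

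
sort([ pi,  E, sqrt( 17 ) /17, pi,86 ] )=[ sqrt( 17 ) /17,  E,  pi,  pi,86]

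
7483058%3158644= 1165770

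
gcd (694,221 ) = 1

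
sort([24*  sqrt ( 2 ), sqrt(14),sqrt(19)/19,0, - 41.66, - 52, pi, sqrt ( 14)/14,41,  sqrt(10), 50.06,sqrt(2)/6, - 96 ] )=[ -96, - 52,-41.66,0,sqrt(19)/19,sqrt(2 ) /6, sqrt(14)/14,pi, sqrt( 10),  sqrt( 14), 24*sqrt(2 ),41, 50.06] 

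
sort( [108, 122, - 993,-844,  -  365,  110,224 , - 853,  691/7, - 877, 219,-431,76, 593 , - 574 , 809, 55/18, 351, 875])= [ - 993,-877, - 853, - 844, - 574, - 431, - 365, 55/18,76,  691/7,108, 110,122, 219, 224, 351, 593, 809,875]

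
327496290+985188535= 1312684825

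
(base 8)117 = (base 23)3a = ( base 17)4b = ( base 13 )61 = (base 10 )79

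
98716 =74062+24654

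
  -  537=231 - 768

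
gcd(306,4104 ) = 18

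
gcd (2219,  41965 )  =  7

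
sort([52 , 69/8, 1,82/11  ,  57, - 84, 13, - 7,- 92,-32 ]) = [ - 92,- 84,  -  32,-7,1, 82/11, 69/8, 13, 52, 57]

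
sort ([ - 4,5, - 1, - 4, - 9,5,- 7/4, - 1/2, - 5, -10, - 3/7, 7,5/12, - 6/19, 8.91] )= [ - 10, - 9,-5,-4, - 4, - 7/4, - 1, - 1/2, - 3/7, - 6/19,5/12,5 , 5,7,8.91] 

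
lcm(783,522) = 1566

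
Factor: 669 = 3^1*223^1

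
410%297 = 113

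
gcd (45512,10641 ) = 1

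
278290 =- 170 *( - 1637)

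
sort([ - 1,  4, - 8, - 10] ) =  [ - 10, - 8, - 1, 4 ]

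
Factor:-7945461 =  - 3^2 * 439^1*2011^1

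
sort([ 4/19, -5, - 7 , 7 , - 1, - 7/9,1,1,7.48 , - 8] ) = [ -8, - 7, -5,-1, - 7/9, 4/19,1, 1,  7,7.48 ] 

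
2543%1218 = 107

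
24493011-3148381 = 21344630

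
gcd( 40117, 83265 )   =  7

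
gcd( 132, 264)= 132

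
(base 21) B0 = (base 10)231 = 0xe7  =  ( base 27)8f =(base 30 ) 7l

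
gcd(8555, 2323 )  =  1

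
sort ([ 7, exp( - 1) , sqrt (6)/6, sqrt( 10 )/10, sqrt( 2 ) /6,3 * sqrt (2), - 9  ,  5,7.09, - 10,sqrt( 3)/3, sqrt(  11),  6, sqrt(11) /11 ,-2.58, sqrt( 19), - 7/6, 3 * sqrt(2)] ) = [ - 10,  -  9, - 2.58, - 7/6, sqrt(2)/6, sqrt( 11 )/11  ,  sqrt( 10 )/10, exp ( - 1 ), sqrt(6)/6 , sqrt (3)/3,sqrt( 11 ) , 3 * sqrt (2),  3 * sqrt(2 ), sqrt( 19 ), 5  ,  6, 7, 7.09] 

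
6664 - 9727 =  - 3063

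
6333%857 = 334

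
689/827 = 689/827 = 0.83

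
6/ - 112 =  - 1 + 53/56 = - 0.05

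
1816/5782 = 908/2891 = 0.31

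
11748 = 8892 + 2856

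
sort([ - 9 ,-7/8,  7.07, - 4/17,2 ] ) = [ - 9, - 7/8, - 4/17, 2, 7.07]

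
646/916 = 323/458= 0.71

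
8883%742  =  721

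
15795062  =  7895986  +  7899076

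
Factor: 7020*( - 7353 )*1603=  - 2^2*3^5 * 5^1*7^1*13^1*19^1*43^1*229^1 = - 82743750180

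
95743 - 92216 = 3527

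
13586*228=3097608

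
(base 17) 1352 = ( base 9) 8038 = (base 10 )5867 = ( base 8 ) 13353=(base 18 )101H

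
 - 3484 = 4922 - 8406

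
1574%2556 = 1574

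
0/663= 0 = 0.00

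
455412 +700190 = 1155602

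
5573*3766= 20987918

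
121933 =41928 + 80005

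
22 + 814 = 836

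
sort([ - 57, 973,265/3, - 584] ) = [ - 584,  -  57,265/3,973 ] 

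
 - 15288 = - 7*2184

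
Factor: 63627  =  3^1*127^1 * 167^1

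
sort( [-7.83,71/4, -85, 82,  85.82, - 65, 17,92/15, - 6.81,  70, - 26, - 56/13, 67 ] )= [ -85, - 65, - 26,  -  7.83,  -  6.81, - 56/13 , 92/15, 17,71/4,67,70, 82, 85.82 ] 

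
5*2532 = 12660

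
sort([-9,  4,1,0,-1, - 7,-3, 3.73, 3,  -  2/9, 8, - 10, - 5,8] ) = [-10, -9, - 7, - 5, -3,-1, - 2/9,  0, 1, 3,3.73,  4,8, 8 ]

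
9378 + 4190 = 13568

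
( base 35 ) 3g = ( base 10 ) 121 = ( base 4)1321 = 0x79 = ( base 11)100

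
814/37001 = 814/37001 = 0.02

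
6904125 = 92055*75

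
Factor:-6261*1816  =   - 2^3*3^1*227^1* 2087^1=-  11369976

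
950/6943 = 950/6943  =  0.14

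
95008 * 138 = 13111104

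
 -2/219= - 2/219 = - 0.01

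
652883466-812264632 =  - 159381166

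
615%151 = 11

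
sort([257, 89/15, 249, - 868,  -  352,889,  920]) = [  -  868, - 352, 89/15 , 249,257,889,920 ]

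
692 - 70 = 622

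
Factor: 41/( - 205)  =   - 5^ ( - 1 ) = - 1/5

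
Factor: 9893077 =47^1*210491^1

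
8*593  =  4744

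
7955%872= 107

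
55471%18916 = 17639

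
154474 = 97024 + 57450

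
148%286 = 148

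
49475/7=49475/7=7067.86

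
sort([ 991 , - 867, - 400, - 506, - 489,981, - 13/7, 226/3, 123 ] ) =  [  -  867,- 506, - 489,-400, - 13/7,226/3,123,  981,991]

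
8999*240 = 2159760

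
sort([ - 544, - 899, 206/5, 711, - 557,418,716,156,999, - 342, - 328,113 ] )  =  [-899, - 557 , - 544, - 342, - 328, 206/5,113, 156,418, 711,716 , 999 ] 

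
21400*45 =963000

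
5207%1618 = 353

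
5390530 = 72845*74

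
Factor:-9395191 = -13^1*41^1*17627^1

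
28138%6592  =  1770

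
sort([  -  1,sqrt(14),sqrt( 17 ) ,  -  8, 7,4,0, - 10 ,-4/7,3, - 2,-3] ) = [  -  10 ,-8,-3, - 2, - 1 , -4/7,0, 3,sqrt(14), 4,sqrt(17 ),7 ] 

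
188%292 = 188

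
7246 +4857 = 12103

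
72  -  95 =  - 23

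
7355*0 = 0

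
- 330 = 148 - 478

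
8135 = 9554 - 1419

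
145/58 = 2 + 1/2= 2.50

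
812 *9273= 7529676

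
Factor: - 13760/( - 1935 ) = 64/9= 2^6*3^( - 2 ) 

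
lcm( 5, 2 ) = 10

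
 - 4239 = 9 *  ( - 471) 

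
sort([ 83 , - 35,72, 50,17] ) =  [-35,17,50,72 , 83 ] 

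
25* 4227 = 105675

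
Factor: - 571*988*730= - 2^3*5^1*13^1* 19^1* 73^1 * 571^1 =- 411828040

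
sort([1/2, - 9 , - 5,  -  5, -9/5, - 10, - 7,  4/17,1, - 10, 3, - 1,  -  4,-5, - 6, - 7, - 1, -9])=[ - 10, - 10, -9 , - 9, - 7,  -  7, - 6 , - 5,-5, - 5, - 4, - 9/5 , -1,-1,4/17, 1/2,  1,3 ]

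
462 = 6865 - 6403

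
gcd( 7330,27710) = 10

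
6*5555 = 33330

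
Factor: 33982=2^1*13^1*1307^1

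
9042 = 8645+397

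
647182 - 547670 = 99512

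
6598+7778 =14376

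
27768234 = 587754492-559986258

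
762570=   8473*90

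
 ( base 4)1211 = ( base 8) 145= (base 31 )38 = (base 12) 85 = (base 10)101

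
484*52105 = 25218820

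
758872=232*3271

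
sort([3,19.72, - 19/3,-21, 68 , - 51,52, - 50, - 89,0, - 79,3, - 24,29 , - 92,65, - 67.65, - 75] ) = [  -  92, - 89, - 79,-75, - 67.65, - 51, - 50,- 24, - 21, - 19/3, 0,3, 3, 19.72,29 , 52,65,68 ]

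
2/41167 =2/41167 = 0.00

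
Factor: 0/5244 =0 = 0^1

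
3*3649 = 10947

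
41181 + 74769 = 115950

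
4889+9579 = 14468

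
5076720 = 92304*55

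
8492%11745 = 8492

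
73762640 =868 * 84980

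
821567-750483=71084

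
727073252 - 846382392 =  - 119309140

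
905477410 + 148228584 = 1053705994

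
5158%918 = 568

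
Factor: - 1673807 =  - 1673807^1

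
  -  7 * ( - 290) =2030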